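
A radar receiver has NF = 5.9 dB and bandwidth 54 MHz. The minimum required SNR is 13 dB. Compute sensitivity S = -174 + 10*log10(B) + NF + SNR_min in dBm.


10*log10(54000000.0) = 77.32
S = -174 + 77.32 + 5.9 + 13 = -77.8 dBm

-77.8 dBm


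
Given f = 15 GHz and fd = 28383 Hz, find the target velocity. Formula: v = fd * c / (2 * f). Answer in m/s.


v = 28383 * 3e8 / (2 * 15000000000.0) = 283.8 m/s

283.8 m/s


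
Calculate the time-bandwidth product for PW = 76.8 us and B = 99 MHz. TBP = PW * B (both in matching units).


TBP = 76.8 * 99 = 7603.2

7603.2


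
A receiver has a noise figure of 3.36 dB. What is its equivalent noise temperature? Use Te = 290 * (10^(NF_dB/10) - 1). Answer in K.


NF_lin = 10^(3.36/10) = 2.167704
Te = 290 * (2.167704 - 1) = 338.6 K

338.6 K


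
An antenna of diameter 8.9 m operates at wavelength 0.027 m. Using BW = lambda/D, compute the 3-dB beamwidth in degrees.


BW_rad = 0.027 / 8.9 = 0.003034
BW_deg = 0.17 degrees

0.17 degrees


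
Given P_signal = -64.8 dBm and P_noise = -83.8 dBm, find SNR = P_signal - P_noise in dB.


SNR = -64.8 - (-83.8) = 19.0 dB

19.0 dB


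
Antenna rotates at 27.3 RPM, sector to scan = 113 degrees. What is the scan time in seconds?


t = 113 / (27.3 * 360) * 60 = 0.69 s

0.69 s


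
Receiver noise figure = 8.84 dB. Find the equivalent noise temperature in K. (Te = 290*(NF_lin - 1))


NF_lin = 10^(8.84/10) = 7.655966
Te = 290 * (7.655966 - 1) = 1930.2 K

1930.2 K


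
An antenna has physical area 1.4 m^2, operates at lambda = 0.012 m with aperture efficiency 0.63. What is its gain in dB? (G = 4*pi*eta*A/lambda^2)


G_linear = 4*pi*0.63*1.4/0.012^2 = 76969.02
G_dB = 10*log10(76969.02) = 48.9 dB

48.9 dB


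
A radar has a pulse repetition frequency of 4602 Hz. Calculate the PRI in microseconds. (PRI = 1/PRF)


PRI = 1/4602 = 0.0002172968 s = 217.3 us

217.3 us


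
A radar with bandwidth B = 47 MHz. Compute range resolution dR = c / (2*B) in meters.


dR = 3e8 / (2 * 47000000.0) = 3.19 m

3.19 m


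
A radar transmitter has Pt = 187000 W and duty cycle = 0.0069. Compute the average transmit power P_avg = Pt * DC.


P_avg = 187000 * 0.0069 = 1290.3 W

1290.3 W


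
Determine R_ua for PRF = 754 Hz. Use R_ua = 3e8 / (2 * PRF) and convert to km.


R_ua = 3e8 / (2 * 754) = 198939.0 m = 198.9 km

198.9 km


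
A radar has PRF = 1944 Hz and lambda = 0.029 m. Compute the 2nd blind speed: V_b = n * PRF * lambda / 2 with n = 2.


V_blind = 2 * 1944 * 0.029 / 2 = 56.4 m/s

56.4 m/s


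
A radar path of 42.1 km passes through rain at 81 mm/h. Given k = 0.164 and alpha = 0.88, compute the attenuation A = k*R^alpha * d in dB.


gamma = 0.164 * 81^0.88 = 7.839903 dB/km
A = 7.839903 * 42.1 = 330.06 dB

330.06 dB


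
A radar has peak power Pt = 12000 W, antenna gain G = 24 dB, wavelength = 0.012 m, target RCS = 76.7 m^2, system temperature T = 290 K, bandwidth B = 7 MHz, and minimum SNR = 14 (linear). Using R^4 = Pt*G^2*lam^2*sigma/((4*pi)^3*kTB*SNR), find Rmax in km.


G_lin = 10^(24/10) = 251.188643
R^4 = 12000 * 251.188643^2 * 0.012^2 * 76.7 / ((4*pi)^3 * 1.38e-23 * 290 * 7000000.0 * 14)
R^4 = 1.0745e16 m^4
R_max = (1.0745e16)^(1/4) = 10181.3 m = 10.2 km

10.2 km


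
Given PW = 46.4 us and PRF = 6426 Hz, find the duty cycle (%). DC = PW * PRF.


DC = 46.4e-6 * 6426 * 100 = 29.82%

29.82%


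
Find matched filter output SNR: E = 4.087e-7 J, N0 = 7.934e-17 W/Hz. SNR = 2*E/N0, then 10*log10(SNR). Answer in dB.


SNR_lin = 2 * 4.087e-7 / 7.934e-17 = 1.03e10
SNR_dB = 10*log10(1.03e10) = 100.1 dB

100.1 dB


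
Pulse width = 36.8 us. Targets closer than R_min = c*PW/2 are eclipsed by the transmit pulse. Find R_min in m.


R_min = 3e8 * 36.8e-6 / 2 = 5520.0 m

5520.0 m


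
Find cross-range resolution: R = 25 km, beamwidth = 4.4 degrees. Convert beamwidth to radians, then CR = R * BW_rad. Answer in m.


BW_rad = 0.076794487
CR = 25000 * 0.076794487 = 1919.9 m

1919.9 m


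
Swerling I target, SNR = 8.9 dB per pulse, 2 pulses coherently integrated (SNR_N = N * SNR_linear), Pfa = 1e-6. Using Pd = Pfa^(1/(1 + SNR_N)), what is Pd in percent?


SNR_lin = 10^(8.9/10) = 7.76247
SNR_N = 2 * 7.76247 = 15.52494
1/(1 + SNR_N) = 1/16.52494 = 0.0605146
Pd = (1e-6)^0.0605146 = 0.43342
Pd = 43.3%

43.3%


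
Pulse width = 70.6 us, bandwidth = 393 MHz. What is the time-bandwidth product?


TBP = 70.6 * 393 = 27745.8

27745.8


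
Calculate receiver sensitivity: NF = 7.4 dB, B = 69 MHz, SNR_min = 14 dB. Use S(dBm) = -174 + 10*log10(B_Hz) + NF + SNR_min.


10*log10(69000000.0) = 78.39
S = -174 + 78.39 + 7.4 + 14 = -74.2 dBm

-74.2 dBm


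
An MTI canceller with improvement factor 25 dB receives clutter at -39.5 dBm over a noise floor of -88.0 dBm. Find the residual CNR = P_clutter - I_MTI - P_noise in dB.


CNR = -39.5 - 25 - (-88.0) = 23.5 dB

23.5 dB


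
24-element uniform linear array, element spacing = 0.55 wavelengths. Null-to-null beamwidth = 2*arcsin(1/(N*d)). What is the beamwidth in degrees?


1/(N*d) = 1/(24*0.55) = 0.075758
BW = 2*arcsin(0.075758) = 8.7 degrees

8.7 degrees


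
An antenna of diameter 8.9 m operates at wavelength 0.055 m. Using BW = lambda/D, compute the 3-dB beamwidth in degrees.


BW_rad = 0.055 / 8.9 = 0.00618
BW_deg = 0.35 degrees

0.35 degrees


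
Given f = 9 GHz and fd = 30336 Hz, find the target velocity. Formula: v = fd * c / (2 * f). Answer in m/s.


v = 30336 * 3e8 / (2 * 9000000000.0) = 505.6 m/s

505.6 m/s


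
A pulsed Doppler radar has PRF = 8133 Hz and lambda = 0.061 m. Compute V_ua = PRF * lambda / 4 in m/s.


V_ua = 8133 * 0.061 / 4 = 124.0 m/s

124.0 m/s


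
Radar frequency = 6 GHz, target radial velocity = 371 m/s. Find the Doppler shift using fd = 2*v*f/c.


fd = 2 * 371 * 6000000000.0 / 3e8 = 14840.0 Hz

14840.0 Hz


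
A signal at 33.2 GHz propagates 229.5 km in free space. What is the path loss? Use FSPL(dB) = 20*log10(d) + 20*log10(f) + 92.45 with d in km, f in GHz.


20*log10(229.5) = 47.22
20*log10(33.2) = 30.42
FSPL = 170.1 dB

170.1 dB


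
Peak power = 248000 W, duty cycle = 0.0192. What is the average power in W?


P_avg = 248000 * 0.0192 = 4761.6 W

4761.6 W


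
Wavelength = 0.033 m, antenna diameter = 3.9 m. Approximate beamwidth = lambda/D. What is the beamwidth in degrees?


BW_rad = 0.033 / 3.9 = 0.008462
BW_deg = 0.48 degrees

0.48 degrees


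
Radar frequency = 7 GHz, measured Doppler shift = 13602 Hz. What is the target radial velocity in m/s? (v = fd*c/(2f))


v = 13602 * 3e8 / (2 * 7000000000.0) = 291.5 m/s

291.5 m/s


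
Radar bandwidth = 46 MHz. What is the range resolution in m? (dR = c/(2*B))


dR = 3e8 / (2 * 46000000.0) = 3.26 m

3.26 m


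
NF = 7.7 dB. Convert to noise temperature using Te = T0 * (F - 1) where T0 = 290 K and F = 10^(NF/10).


NF_lin = 10^(7.7/10) = 5.888437
Te = 290 * (5.888437 - 1) = 1417.6 K

1417.6 K


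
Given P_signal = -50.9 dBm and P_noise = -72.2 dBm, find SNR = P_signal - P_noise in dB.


SNR = -50.9 - (-72.2) = 21.3 dB

21.3 dB


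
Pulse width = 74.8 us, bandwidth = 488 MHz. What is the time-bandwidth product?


TBP = 74.8 * 488 = 36502.4

36502.4


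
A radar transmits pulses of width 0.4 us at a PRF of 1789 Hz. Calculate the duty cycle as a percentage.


DC = 0.4e-6 * 1789 * 100 = 0.07%

0.07%


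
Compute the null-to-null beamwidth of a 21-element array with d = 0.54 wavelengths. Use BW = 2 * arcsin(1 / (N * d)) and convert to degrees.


1/(N*d) = 1/(21*0.54) = 0.088183
BW = 2*arcsin(0.088183) = 10.1 degrees

10.1 degrees


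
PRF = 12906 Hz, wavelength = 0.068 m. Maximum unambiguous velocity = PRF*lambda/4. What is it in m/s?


V_ua = 12906 * 0.068 / 4 = 219.4 m/s

219.4 m/s


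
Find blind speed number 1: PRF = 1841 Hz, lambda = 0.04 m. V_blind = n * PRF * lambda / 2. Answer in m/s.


V_blind = 1 * 1841 * 0.04 / 2 = 36.8 m/s

36.8 m/s


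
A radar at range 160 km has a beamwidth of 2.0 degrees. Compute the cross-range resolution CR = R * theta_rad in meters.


BW_rad = 0.034906585
CR = 160000 * 0.034906585 = 5585.1 m

5585.1 m


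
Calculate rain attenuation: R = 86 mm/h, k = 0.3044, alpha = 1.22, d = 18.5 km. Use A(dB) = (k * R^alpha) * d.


gamma = 0.3044 * 86^1.22 = 69.748161 dB/km
A = 69.748161 * 18.5 = 1290.34 dB

1290.34 dB


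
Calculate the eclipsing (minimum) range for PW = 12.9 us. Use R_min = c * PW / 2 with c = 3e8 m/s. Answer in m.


R_min = 3e8 * 12.9e-6 / 2 = 1935.0 m

1935.0 m


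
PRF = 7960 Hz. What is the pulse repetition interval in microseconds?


PRI = 1/7960 = 0.0001256281 s = 125.6 us

125.6 us


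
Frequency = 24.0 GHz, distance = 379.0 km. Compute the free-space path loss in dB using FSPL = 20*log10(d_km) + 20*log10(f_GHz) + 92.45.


20*log10(379.0) = 51.57
20*log10(24.0) = 27.6
FSPL = 171.6 dB

171.6 dB


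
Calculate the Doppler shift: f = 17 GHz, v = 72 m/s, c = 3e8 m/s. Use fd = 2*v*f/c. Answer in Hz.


fd = 2 * 72 * 17000000000.0 / 3e8 = 8160.0 Hz

8160.0 Hz


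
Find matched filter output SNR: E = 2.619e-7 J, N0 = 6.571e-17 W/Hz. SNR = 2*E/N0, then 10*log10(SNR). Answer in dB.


SNR_lin = 2 * 2.619e-7 / 6.571e-17 = 7.971e9
SNR_dB = 10*log10(7.971e9) = 99.0 dB

99.0 dB


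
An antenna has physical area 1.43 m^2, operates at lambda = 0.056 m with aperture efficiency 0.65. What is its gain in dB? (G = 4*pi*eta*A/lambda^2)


G_linear = 4*pi*0.65*1.43/0.056^2 = 3724.63
G_dB = 10*log10(3724.63) = 35.7 dB

35.7 dB


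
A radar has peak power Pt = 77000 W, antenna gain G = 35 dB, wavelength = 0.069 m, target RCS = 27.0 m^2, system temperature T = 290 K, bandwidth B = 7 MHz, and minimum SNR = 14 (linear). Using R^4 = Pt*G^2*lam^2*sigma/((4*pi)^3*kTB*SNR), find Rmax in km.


G_lin = 10^(35/10) = 3162.27766
R^4 = 77000 * 3162.27766^2 * 0.069^2 * 27.0 / ((4*pi)^3 * 1.38e-23 * 290 * 7000000.0 * 14)
R^4 = 1.2718e20 m^4
R_max = (1.2718e20)^(1/4) = 106195.2 m = 106.2 km

106.2 km


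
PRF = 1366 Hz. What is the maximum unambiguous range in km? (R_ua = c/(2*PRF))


R_ua = 3e8 / (2 * 1366) = 109809.7 m = 109.8 km

109.8 km


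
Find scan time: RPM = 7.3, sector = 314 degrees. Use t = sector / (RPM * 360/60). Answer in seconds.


t = 314 / (7.3 * 360) * 60 = 7.17 s

7.17 s


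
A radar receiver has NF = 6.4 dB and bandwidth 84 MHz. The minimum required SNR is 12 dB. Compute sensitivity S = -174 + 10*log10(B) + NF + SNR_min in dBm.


10*log10(84000000.0) = 79.24
S = -174 + 79.24 + 6.4 + 12 = -76.4 dBm

-76.4 dBm


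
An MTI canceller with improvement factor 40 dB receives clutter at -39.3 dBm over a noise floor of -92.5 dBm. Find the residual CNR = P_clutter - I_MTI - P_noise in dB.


CNR = -39.3 - 40 - (-92.5) = 13.2 dB

13.2 dB


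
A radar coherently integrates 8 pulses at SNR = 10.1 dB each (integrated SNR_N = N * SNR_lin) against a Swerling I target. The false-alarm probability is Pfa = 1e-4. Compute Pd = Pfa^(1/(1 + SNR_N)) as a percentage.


SNR_lin = 10^(10.1/10) = 10.23293
SNR_N = 8 * 10.23293 = 81.86344
1/(1 + SNR_N) = 1/82.86344 = 0.012068
Pd = (1e-4)^0.012068 = 0.8948
Pd = 89.5%

89.5%


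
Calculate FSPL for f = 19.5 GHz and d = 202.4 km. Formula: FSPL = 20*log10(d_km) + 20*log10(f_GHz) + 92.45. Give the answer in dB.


20*log10(202.4) = 46.12
20*log10(19.5) = 25.8
FSPL = 164.4 dB

164.4 dB


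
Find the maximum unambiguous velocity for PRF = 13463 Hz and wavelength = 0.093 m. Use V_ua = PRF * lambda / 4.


V_ua = 13463 * 0.093 / 4 = 313.0 m/s

313.0 m/s


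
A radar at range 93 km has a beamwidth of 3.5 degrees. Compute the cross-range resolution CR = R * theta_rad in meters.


BW_rad = 0.061086524
CR = 93000 * 0.061086524 = 5681.0 m

5681.0 m


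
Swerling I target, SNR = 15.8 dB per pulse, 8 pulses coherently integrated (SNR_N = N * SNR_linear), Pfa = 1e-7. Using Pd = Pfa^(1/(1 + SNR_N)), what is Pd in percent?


SNR_lin = 10^(15.8/10) = 38.01894
SNR_N = 8 * 38.01894 = 304.15152
1/(1 + SNR_N) = 1/305.15152 = 0.0032771
Pd = (1e-7)^0.0032771 = 0.94855
Pd = 94.9%

94.9%


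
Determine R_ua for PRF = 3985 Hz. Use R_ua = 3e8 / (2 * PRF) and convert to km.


R_ua = 3e8 / (2 * 3985) = 37641.2 m = 37.6 km

37.6 km


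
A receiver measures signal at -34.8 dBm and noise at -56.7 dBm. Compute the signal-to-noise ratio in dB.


SNR = -34.8 - (-56.7) = 21.9 dB

21.9 dB


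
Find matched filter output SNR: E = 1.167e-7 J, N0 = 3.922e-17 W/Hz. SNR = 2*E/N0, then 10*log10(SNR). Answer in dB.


SNR_lin = 2 * 1.167e-7 / 3.922e-17 = 5.951e9
SNR_dB = 10*log10(5.951e9) = 97.7 dB

97.7 dB


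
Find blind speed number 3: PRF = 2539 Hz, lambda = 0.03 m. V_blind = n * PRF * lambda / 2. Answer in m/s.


V_blind = 3 * 2539 * 0.03 / 2 = 114.3 m/s

114.3 m/s


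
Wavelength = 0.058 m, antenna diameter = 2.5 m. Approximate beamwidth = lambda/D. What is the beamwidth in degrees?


BW_rad = 0.058 / 2.5 = 0.0232
BW_deg = 1.33 degrees

1.33 degrees


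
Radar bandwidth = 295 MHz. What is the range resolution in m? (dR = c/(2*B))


dR = 3e8 / (2 * 295000000.0) = 0.51 m

0.51 m


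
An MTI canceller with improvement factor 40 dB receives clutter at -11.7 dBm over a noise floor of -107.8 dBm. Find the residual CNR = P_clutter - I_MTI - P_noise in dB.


CNR = -11.7 - 40 - (-107.8) = 56.1 dB

56.1 dB


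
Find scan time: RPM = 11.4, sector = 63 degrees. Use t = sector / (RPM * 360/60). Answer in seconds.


t = 63 / (11.4 * 360) * 60 = 0.92 s

0.92 s


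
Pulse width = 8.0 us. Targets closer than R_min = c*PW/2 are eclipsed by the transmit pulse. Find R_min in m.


R_min = 3e8 * 8.0e-6 / 2 = 1200.0 m

1200.0 m


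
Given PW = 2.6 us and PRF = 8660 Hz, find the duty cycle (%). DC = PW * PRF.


DC = 2.6e-6 * 8660 * 100 = 2.25%

2.25%


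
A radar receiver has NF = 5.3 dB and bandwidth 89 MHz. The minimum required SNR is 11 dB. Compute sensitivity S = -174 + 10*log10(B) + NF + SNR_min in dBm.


10*log10(89000000.0) = 79.49
S = -174 + 79.49 + 5.3 + 11 = -78.2 dBm

-78.2 dBm


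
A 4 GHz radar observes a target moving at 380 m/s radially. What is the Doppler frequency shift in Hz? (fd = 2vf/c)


fd = 2 * 380 * 4000000000.0 / 3e8 = 10133.3 Hz

10133.3 Hz


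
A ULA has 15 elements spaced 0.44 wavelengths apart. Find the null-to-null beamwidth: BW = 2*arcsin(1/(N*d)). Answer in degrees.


1/(N*d) = 1/(15*0.44) = 0.151515
BW = 2*arcsin(0.151515) = 17.4 degrees

17.4 degrees


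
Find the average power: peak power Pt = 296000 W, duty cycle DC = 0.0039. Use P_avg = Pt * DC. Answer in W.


P_avg = 296000 * 0.0039 = 1154.4 W

1154.4 W


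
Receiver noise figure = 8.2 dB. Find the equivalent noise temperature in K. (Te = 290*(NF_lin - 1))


NF_lin = 10^(8.2/10) = 6.606934
Te = 290 * (6.606934 - 1) = 1626.0 K

1626.0 K


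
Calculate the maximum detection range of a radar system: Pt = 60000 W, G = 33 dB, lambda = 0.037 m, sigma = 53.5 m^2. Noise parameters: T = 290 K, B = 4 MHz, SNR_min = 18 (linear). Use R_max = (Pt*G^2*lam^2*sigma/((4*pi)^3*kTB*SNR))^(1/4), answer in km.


G_lin = 10^(33/10) = 1995.262315
R^4 = 60000 * 1995.262315^2 * 0.037^2 * 53.5 / ((4*pi)^3 * 1.38e-23 * 290 * 4000000.0 * 18)
R^4 = 3.05963e19 m^4
R_max = (3.05963e19)^(1/4) = 74373.3 m = 74.4 km

74.4 km


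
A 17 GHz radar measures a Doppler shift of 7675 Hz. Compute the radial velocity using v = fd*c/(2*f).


v = 7675 * 3e8 / (2 * 17000000000.0) = 67.7 m/s

67.7 m/s


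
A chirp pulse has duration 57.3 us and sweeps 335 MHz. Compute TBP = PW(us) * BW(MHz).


TBP = 57.3 * 335 = 19195.5

19195.5


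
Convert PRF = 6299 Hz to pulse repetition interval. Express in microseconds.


PRI = 1/6299 = 0.0001587554 s = 158.8 us

158.8 us


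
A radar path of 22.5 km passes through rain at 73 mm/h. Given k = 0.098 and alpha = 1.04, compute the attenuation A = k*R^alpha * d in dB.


gamma = 0.098 * 73^1.04 = 8.493405 dB/km
A = 8.493405 * 22.5 = 191.1 dB

191.1 dB


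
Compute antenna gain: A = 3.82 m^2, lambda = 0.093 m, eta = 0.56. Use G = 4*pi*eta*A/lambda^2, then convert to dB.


G_linear = 4*pi*0.56*3.82/0.093^2 = 3108.1
G_dB = 10*log10(3108.1) = 34.9 dB

34.9 dB


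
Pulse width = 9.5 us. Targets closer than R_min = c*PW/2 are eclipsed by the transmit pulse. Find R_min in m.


R_min = 3e8 * 9.5e-6 / 2 = 1425.0 m

1425.0 m


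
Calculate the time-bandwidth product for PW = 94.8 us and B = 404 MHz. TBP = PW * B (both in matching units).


TBP = 94.8 * 404 = 38299.2

38299.2


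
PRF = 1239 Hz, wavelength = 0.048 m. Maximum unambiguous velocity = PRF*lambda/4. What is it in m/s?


V_ua = 1239 * 0.048 / 4 = 14.9 m/s

14.9 m/s


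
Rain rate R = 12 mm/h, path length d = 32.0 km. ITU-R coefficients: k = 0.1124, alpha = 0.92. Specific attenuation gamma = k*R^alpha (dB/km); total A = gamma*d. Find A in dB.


gamma = 0.1124 * 12^0.92 = 1.105638 dB/km
A = 1.105638 * 32.0 = 35.38 dB

35.38 dB


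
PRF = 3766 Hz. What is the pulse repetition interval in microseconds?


PRI = 1/3766 = 0.0002655337 s = 265.5 us

265.5 us


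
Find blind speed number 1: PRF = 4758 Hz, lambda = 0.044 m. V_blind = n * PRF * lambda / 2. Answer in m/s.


V_blind = 1 * 4758 * 0.044 / 2 = 104.7 m/s

104.7 m/s


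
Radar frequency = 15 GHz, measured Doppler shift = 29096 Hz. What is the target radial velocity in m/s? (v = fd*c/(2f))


v = 29096 * 3e8 / (2 * 15000000000.0) = 291.0 m/s

291.0 m/s


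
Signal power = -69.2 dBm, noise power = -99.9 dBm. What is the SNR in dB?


SNR = -69.2 - (-99.9) = 30.7 dB

30.7 dB


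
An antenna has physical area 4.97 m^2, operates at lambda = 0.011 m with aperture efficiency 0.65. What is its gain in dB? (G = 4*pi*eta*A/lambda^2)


G_linear = 4*pi*0.65*4.97/0.011^2 = 335501.32
G_dB = 10*log10(335501.32) = 55.3 dB

55.3 dB


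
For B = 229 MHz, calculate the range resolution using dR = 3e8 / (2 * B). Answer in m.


dR = 3e8 / (2 * 229000000.0) = 0.66 m

0.66 m


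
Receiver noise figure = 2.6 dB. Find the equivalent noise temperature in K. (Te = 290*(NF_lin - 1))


NF_lin = 10^(2.6/10) = 1.819701
Te = 290 * (1.819701 - 1) = 237.7 K

237.7 K


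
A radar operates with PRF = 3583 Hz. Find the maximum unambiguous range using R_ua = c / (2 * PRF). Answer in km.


R_ua = 3e8 / (2 * 3583) = 41864.4 m = 41.9 km

41.9 km


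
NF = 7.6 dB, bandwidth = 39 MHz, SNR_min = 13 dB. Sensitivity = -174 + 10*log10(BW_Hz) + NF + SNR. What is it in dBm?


10*log10(39000000.0) = 75.91
S = -174 + 75.91 + 7.6 + 13 = -77.5 dBm

-77.5 dBm


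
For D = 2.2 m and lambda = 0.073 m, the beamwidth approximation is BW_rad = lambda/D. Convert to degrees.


BW_rad = 0.073 / 2.2 = 0.033182
BW_deg = 1.9 degrees

1.9 degrees


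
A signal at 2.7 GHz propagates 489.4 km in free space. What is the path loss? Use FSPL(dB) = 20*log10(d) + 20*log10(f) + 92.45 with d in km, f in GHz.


20*log10(489.4) = 53.79
20*log10(2.7) = 8.63
FSPL = 154.9 dB

154.9 dB


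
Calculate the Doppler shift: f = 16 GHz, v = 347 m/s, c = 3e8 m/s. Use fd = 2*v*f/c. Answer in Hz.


fd = 2 * 347 * 16000000000.0 / 3e8 = 37013.3 Hz

37013.3 Hz


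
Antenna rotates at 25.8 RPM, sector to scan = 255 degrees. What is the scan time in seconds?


t = 255 / (25.8 * 360) * 60 = 1.65 s

1.65 s


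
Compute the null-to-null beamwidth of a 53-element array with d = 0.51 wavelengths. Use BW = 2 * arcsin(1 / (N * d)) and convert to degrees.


1/(N*d) = 1/(53*0.51) = 0.036996
BW = 2*arcsin(0.036996) = 4.2 degrees

4.2 degrees


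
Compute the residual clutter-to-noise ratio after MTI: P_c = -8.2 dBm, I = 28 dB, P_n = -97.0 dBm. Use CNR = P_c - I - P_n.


CNR = -8.2 - 28 - (-97.0) = 60.8 dB

60.8 dB


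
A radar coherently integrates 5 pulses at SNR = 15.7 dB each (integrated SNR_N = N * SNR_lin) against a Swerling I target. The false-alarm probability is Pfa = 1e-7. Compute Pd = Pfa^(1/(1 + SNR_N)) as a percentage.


SNR_lin = 10^(15.7/10) = 37.15352
SNR_N = 5 * 37.15352 = 185.7676
1/(1 + SNR_N) = 1/186.7676 = 0.0053542
Pd = (1e-7)^0.0053542 = 0.91732
Pd = 91.7%

91.7%


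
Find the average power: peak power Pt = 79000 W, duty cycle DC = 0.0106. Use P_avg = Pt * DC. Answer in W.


P_avg = 79000 * 0.0106 = 837.4 W

837.4 W


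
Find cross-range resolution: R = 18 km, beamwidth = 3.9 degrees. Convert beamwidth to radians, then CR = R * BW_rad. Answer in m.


BW_rad = 0.068067841
CR = 18000 * 0.068067841 = 1225.2 m

1225.2 m


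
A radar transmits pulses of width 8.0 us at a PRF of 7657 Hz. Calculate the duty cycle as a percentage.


DC = 8.0e-6 * 7657 * 100 = 6.13%

6.13%


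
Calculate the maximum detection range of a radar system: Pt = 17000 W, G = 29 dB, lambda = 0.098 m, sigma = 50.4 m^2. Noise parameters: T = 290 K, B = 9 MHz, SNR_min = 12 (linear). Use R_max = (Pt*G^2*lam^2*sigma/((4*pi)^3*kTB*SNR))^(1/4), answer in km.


G_lin = 10^(29/10) = 794.328235
R^4 = 17000 * 794.328235^2 * 0.098^2 * 50.4 / ((4*pi)^3 * 1.38e-23 * 290 * 9000000.0 * 12)
R^4 = 6.05343e18 m^4
R_max = (6.05343e18)^(1/4) = 49602.1 m = 49.6 km

49.6 km


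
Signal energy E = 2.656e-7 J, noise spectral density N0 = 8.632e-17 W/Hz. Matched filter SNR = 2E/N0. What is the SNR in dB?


SNR_lin = 2 * 2.656e-7 / 8.632e-17 = 6.154e9
SNR_dB = 10*log10(6.154e9) = 97.9 dB

97.9 dB


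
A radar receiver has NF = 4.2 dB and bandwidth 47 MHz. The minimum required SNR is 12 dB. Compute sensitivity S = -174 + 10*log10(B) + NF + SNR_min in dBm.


10*log10(47000000.0) = 76.72
S = -174 + 76.72 + 4.2 + 12 = -81.1 dBm

-81.1 dBm


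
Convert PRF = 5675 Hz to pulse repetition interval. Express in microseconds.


PRI = 1/5675 = 0.0001762115 s = 176.2 us

176.2 us


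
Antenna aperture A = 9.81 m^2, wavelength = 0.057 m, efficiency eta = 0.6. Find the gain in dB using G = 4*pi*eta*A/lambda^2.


G_linear = 4*pi*0.6*9.81/0.057^2 = 22765.67
G_dB = 10*log10(22765.67) = 43.6 dB

43.6 dB


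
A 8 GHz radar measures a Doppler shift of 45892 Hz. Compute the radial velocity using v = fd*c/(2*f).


v = 45892 * 3e8 / (2 * 8000000000.0) = 860.5 m/s

860.5 m/s


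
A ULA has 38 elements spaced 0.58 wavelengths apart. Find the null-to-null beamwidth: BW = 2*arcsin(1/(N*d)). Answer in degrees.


1/(N*d) = 1/(38*0.58) = 0.045372
BW = 2*arcsin(0.045372) = 5.2 degrees

5.2 degrees


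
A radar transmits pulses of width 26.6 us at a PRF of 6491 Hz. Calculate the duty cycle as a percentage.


DC = 26.6e-6 * 6491 * 100 = 17.27%

17.27%


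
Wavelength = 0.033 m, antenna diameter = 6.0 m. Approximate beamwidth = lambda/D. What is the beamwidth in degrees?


BW_rad = 0.033 / 6.0 = 0.0055
BW_deg = 0.32 degrees

0.32 degrees


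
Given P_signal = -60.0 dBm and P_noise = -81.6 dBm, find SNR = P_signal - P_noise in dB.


SNR = -60.0 - (-81.6) = 21.6 dB

21.6 dB


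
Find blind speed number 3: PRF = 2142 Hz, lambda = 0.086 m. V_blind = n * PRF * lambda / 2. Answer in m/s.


V_blind = 3 * 2142 * 0.086 / 2 = 276.3 m/s

276.3 m/s


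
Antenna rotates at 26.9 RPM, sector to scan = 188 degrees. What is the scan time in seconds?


t = 188 / (26.9 * 360) * 60 = 1.16 s

1.16 s


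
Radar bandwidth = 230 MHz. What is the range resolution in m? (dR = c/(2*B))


dR = 3e8 / (2 * 230000000.0) = 0.65 m

0.65 m


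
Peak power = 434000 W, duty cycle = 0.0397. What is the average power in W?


P_avg = 434000 * 0.0397 = 17229.8 W

17229.8 W


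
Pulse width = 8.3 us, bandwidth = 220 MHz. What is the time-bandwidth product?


TBP = 8.3 * 220 = 1826.0

1826.0


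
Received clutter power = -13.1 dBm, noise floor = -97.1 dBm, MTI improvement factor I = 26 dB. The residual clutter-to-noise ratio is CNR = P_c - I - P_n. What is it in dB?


CNR = -13.1 - 26 - (-97.1) = 58.0 dB

58.0 dB


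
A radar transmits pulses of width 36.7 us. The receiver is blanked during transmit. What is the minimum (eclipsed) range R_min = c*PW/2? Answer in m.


R_min = 3e8 * 36.7e-6 / 2 = 5505.0 m

5505.0 m


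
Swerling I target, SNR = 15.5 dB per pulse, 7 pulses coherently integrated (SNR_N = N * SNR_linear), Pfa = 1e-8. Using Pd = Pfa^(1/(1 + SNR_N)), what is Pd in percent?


SNR_lin = 10^(15.5/10) = 35.48134
SNR_N = 7 * 35.48134 = 248.36938
1/(1 + SNR_N) = 1/249.36938 = 0.0040101
Pd = (1e-8)^0.0040101 = 0.92879
Pd = 92.9%

92.9%


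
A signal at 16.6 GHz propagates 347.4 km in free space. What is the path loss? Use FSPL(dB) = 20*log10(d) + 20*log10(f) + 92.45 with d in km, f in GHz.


20*log10(347.4) = 50.82
20*log10(16.6) = 24.4
FSPL = 167.7 dB

167.7 dB


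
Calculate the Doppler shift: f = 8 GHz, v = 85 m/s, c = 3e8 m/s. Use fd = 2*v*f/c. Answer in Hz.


fd = 2 * 85 * 8000000000.0 / 3e8 = 4533.3 Hz

4533.3 Hz


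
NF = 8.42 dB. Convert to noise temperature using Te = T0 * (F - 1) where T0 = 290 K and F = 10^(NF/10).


NF_lin = 10^(8.42/10) = 6.950243
Te = 290 * (6.950243 - 1) = 1725.6 K

1725.6 K


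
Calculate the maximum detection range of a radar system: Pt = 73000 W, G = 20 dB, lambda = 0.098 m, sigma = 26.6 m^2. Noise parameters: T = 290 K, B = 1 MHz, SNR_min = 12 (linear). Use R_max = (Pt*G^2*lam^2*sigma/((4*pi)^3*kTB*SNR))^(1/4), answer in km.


G_lin = 10^(20/10) = 100.0
R^4 = 73000 * 100.0^2 * 0.098^2 * 26.6 / ((4*pi)^3 * 1.38e-23 * 290 * 1000000.0 * 12)
R^4 = 1.9569e18 m^4
R_max = (1.9569e18)^(1/4) = 37401.8 m = 37.4 km

37.4 km


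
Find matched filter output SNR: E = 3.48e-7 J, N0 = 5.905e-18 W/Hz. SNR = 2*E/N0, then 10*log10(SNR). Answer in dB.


SNR_lin = 2 * 3.48e-7 / 5.905e-18 = 1.179e11
SNR_dB = 10*log10(1.179e11) = 110.7 dB

110.7 dB


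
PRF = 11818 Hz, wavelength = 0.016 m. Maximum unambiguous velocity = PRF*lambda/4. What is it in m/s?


V_ua = 11818 * 0.016 / 4 = 47.3 m/s

47.3 m/s


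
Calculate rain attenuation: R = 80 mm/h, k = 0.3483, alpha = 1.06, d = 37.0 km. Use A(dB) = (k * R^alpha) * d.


gamma = 0.3483 * 80^1.06 = 36.243394 dB/km
A = 36.243394 * 37.0 = 1341.01 dB

1341.01 dB


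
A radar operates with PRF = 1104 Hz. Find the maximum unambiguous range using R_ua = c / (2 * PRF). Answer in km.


R_ua = 3e8 / (2 * 1104) = 135869.6 m = 135.9 km

135.9 km


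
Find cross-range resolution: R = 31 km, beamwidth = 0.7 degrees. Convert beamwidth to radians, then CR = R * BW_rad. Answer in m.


BW_rad = 0.012217305
CR = 31000 * 0.012217305 = 378.7 m

378.7 m


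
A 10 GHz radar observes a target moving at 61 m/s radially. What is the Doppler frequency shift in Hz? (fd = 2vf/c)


fd = 2 * 61 * 10000000000.0 / 3e8 = 4066.7 Hz

4066.7 Hz


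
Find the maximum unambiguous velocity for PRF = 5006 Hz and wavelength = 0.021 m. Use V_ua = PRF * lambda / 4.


V_ua = 5006 * 0.021 / 4 = 26.3 m/s

26.3 m/s


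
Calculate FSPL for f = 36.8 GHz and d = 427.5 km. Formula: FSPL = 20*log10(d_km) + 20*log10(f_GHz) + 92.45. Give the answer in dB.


20*log10(427.5) = 52.62
20*log10(36.8) = 31.32
FSPL = 176.4 dB

176.4 dB


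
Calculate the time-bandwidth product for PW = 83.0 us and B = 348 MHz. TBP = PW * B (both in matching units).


TBP = 83.0 * 348 = 28884.0

28884.0


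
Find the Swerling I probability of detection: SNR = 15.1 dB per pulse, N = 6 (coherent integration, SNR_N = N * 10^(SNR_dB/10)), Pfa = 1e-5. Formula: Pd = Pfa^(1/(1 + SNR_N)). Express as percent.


SNR_lin = 10^(15.1/10) = 32.35937
SNR_N = 6 * 32.35937 = 194.15622
1/(1 + SNR_N) = 1/195.15622 = 0.0051241
Pd = (1e-5)^0.0051241 = 0.94271
Pd = 94.3%

94.3%


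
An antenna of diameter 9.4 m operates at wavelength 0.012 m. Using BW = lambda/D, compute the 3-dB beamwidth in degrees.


BW_rad = 0.012 / 9.4 = 0.001277
BW_deg = 0.07 degrees

0.07 degrees


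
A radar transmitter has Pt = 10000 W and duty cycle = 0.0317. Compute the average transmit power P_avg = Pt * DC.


P_avg = 10000 * 0.0317 = 317.0 W

317.0 W


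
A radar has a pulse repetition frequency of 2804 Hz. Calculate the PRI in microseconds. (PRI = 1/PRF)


PRI = 1/2804 = 0.0003566334 s = 356.6 us

356.6 us


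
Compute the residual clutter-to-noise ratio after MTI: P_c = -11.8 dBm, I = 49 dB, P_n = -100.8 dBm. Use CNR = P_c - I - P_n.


CNR = -11.8 - 49 - (-100.8) = 40.0 dB

40.0 dB


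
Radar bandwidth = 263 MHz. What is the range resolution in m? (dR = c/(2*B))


dR = 3e8 / (2 * 263000000.0) = 0.57 m

0.57 m


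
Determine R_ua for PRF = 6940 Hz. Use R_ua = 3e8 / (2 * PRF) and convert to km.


R_ua = 3e8 / (2 * 6940) = 21613.8 m = 21.6 km

21.6 km


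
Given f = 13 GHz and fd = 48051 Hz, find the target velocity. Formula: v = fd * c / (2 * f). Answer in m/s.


v = 48051 * 3e8 / (2 * 13000000000.0) = 554.4 m/s

554.4 m/s


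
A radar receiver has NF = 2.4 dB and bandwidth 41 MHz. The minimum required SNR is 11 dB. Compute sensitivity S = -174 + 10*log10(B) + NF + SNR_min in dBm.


10*log10(41000000.0) = 76.13
S = -174 + 76.13 + 2.4 + 11 = -84.5 dBm

-84.5 dBm


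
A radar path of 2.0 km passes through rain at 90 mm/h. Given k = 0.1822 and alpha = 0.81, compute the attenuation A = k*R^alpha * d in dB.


gamma = 0.1822 * 90^0.81 = 6.974046 dB/km
A = 6.974046 * 2.0 = 13.95 dB

13.95 dB


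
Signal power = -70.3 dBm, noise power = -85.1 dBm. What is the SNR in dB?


SNR = -70.3 - (-85.1) = 14.8 dB

14.8 dB


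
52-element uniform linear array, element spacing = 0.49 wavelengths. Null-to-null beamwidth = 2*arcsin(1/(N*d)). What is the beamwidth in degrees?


1/(N*d) = 1/(52*0.49) = 0.039246
BW = 2*arcsin(0.039246) = 4.5 degrees

4.5 degrees


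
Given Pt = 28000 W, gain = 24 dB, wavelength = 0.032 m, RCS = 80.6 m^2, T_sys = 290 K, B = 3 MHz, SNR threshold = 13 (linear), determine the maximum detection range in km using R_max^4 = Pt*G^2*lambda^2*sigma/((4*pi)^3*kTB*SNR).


G_lin = 10^(24/10) = 251.188643
R^4 = 28000 * 251.188643^2 * 0.032^2 * 80.6 / ((4*pi)^3 * 1.38e-23 * 290 * 3000000.0 * 13)
R^4 = 4.70784e17 m^4
R_max = (4.70784e17)^(1/4) = 26194.2 m = 26.2 km

26.2 km


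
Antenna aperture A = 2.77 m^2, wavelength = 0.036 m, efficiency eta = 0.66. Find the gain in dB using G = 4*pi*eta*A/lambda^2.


G_linear = 4*pi*0.66*2.77/0.036^2 = 17726.73
G_dB = 10*log10(17726.73) = 42.5 dB

42.5 dB


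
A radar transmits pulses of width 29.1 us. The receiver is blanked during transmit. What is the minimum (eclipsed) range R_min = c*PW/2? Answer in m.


R_min = 3e8 * 29.1e-6 / 2 = 4365.0 m

4365.0 m


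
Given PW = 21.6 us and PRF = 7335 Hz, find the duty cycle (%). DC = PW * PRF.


DC = 21.6e-6 * 7335 * 100 = 15.84%

15.84%


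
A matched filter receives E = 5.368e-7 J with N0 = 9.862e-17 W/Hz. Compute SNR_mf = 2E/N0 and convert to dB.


SNR_lin = 2 * 5.368e-7 / 9.862e-17 = 1.089e10
SNR_dB = 10*log10(1.089e10) = 100.4 dB

100.4 dB


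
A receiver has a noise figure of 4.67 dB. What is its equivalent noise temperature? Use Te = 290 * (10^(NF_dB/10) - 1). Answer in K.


NF_lin = 10^(4.67/10) = 2.930893
Te = 290 * (2.930893 - 1) = 560.0 K

560.0 K


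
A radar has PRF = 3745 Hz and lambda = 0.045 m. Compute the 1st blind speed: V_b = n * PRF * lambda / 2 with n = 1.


V_blind = 1 * 3745 * 0.045 / 2 = 84.3 m/s

84.3 m/s


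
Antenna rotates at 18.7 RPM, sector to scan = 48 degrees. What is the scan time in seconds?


t = 48 / (18.7 * 360) * 60 = 0.43 s

0.43 s


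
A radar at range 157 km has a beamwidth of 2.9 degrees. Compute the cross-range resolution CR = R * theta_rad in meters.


BW_rad = 0.050614548
CR = 157000 * 0.050614548 = 7946.5 m

7946.5 m


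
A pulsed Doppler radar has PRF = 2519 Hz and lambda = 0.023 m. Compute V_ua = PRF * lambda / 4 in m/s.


V_ua = 2519 * 0.023 / 4 = 14.5 m/s

14.5 m/s


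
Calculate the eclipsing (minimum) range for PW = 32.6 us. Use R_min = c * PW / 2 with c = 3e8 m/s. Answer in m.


R_min = 3e8 * 32.6e-6 / 2 = 4890.0 m

4890.0 m


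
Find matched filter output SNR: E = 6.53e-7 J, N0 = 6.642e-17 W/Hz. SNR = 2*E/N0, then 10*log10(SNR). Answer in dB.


SNR_lin = 2 * 6.53e-7 / 6.642e-17 = 1.966e10
SNR_dB = 10*log10(1.966e10) = 102.9 dB

102.9 dB


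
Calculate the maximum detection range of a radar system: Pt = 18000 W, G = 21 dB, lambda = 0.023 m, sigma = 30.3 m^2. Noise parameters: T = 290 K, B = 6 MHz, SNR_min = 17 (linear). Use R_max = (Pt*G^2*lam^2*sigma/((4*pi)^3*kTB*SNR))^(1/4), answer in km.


G_lin = 10^(21/10) = 125.892541
R^4 = 18000 * 125.892541^2 * 0.023^2 * 30.3 / ((4*pi)^3 * 1.38e-23 * 290 * 6000000.0 * 17)
R^4 = 5.645e15 m^4
R_max = (5.645e15)^(1/4) = 8667.9 m = 8.7 km

8.7 km


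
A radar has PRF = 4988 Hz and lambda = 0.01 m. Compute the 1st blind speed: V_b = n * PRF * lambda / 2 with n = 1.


V_blind = 1 * 4988 * 0.01 / 2 = 24.9 m/s

24.9 m/s


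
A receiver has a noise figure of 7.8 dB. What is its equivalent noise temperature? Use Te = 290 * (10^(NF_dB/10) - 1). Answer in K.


NF_lin = 10^(7.8/10) = 6.025596
Te = 290 * (6.025596 - 1) = 1457.4 K

1457.4 K


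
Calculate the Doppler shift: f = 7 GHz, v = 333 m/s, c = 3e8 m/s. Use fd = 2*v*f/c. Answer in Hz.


fd = 2 * 333 * 7000000000.0 / 3e8 = 15540.0 Hz

15540.0 Hz


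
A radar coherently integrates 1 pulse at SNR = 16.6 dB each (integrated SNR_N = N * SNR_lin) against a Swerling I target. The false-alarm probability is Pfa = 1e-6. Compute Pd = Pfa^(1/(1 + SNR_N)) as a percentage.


SNR_lin = 10^(16.6/10) = 45.70882
SNR_N = 1 * 45.70882 = 45.70882
1/(1 + SNR_N) = 1/46.70882 = 0.0214092
Pd = (1e-6)^0.0214092 = 0.74395
Pd = 74.4%

74.4%


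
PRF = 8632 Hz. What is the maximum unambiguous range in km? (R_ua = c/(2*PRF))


R_ua = 3e8 / (2 * 8632) = 17377.2 m = 17.4 km

17.4 km


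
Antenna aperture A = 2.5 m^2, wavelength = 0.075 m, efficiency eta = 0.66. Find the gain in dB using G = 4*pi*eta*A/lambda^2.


G_linear = 4*pi*0.66*2.5/0.075^2 = 3686.14
G_dB = 10*log10(3686.14) = 35.7 dB

35.7 dB


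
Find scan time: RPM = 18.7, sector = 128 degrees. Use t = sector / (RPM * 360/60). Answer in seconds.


t = 128 / (18.7 * 360) * 60 = 1.14 s

1.14 s


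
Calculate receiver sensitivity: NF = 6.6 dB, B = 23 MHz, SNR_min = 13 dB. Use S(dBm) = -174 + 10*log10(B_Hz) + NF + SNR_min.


10*log10(23000000.0) = 73.62
S = -174 + 73.62 + 6.6 + 13 = -80.8 dBm

-80.8 dBm


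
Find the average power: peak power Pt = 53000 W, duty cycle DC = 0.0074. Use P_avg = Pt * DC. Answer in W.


P_avg = 53000 * 0.0074 = 392.2 W

392.2 W


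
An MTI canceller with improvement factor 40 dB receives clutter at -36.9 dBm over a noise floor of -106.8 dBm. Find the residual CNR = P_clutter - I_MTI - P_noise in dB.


CNR = -36.9 - 40 - (-106.8) = 29.9 dB

29.9 dB


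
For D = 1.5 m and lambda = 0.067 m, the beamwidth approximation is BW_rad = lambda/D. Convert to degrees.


BW_rad = 0.067 / 1.5 = 0.044667
BW_deg = 2.56 degrees

2.56 degrees


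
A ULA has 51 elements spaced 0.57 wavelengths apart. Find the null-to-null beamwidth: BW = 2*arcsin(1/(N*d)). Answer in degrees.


1/(N*d) = 1/(51*0.57) = 0.0344
BW = 2*arcsin(0.0344) = 3.9 degrees

3.9 degrees


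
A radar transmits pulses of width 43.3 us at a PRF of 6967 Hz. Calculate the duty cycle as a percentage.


DC = 43.3e-6 * 6967 * 100 = 30.17%

30.17%


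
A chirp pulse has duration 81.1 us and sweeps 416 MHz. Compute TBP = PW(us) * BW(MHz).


TBP = 81.1 * 416 = 33737.6

33737.6


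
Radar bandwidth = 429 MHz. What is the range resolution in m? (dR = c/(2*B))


dR = 3e8 / (2 * 429000000.0) = 0.35 m

0.35 m


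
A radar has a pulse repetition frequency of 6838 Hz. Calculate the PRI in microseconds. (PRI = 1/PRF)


PRI = 1/6838 = 0.0001462416 s = 146.2 us

146.2 us


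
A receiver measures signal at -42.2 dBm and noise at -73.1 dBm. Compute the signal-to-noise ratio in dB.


SNR = -42.2 - (-73.1) = 30.9 dB

30.9 dB


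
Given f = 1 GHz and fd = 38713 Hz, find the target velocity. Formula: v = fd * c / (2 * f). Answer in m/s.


v = 38713 * 3e8 / (2 * 1000000000.0) = 5807.0 m/s

5807.0 m/s


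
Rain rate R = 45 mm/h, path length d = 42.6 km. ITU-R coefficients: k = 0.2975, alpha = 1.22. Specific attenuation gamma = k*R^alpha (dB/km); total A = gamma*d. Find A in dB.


gamma = 0.2975 * 45^1.22 = 30.931874 dB/km
A = 30.931874 * 42.6 = 1317.7 dB

1317.7 dB


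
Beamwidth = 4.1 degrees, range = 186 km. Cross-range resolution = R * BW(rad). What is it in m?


BW_rad = 0.071558499
CR = 186000 * 0.071558499 = 13309.9 m

13309.9 m


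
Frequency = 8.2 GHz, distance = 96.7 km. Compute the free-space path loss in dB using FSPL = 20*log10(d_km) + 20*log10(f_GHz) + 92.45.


20*log10(96.7) = 39.71
20*log10(8.2) = 18.28
FSPL = 150.4 dB

150.4 dB


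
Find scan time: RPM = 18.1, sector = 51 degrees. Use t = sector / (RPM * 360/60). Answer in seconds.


t = 51 / (18.1 * 360) * 60 = 0.47 s

0.47 s


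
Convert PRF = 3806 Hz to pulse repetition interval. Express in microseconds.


PRI = 1/3806 = 0.000262743 s = 262.7 us

262.7 us


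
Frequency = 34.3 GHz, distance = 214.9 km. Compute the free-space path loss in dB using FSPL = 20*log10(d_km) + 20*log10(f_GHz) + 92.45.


20*log10(214.9) = 46.64
20*log10(34.3) = 30.71
FSPL = 169.8 dB

169.8 dB


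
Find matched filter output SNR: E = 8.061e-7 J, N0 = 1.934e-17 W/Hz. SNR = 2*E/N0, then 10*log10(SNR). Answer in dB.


SNR_lin = 2 * 8.061e-7 / 1.934e-17 = 8.336e10
SNR_dB = 10*log10(8.336e10) = 109.2 dB

109.2 dB


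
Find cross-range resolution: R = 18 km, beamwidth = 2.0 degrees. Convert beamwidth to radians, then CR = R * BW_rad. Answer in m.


BW_rad = 0.034906585
CR = 18000 * 0.034906585 = 628.3 m

628.3 m


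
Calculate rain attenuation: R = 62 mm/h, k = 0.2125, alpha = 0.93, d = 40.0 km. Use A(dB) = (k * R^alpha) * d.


gamma = 0.2125 * 62^0.93 = 9.869229 dB/km
A = 9.869229 * 40.0 = 394.77 dB

394.77 dB


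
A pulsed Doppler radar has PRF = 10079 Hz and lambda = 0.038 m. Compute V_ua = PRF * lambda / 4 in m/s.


V_ua = 10079 * 0.038 / 4 = 95.8 m/s

95.8 m/s


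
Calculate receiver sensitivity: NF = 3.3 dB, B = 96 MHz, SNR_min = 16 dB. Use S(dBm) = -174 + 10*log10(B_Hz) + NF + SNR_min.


10*log10(96000000.0) = 79.82
S = -174 + 79.82 + 3.3 + 16 = -74.9 dBm

-74.9 dBm


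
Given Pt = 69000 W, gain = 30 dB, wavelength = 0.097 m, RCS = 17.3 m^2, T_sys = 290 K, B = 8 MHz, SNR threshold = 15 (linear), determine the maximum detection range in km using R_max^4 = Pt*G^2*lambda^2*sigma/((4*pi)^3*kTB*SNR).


G_lin = 10^(30/10) = 1000.0
R^4 = 69000 * 1000.0^2 * 0.097^2 * 17.3 / ((4*pi)^3 * 1.38e-23 * 290 * 8000000.0 * 15)
R^4 = 1.17856e19 m^4
R_max = (1.17856e19)^(1/4) = 58591.9 m = 58.6 km

58.6 km


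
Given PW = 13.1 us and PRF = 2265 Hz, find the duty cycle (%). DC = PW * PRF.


DC = 13.1e-6 * 2265 * 100 = 2.97%

2.97%


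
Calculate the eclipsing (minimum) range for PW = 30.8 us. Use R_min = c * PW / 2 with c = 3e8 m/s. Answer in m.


R_min = 3e8 * 30.8e-6 / 2 = 4620.0 m

4620.0 m


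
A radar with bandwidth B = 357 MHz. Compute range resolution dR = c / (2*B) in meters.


dR = 3e8 / (2 * 357000000.0) = 0.42 m

0.42 m


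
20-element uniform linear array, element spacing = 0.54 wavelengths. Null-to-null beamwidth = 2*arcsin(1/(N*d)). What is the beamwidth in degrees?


1/(N*d) = 1/(20*0.54) = 0.092593
BW = 2*arcsin(0.092593) = 10.6 degrees

10.6 degrees


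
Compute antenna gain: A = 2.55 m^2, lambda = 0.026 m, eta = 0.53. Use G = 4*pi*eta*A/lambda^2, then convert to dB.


G_linear = 4*pi*0.53*2.55/0.026^2 = 25123.45
G_dB = 10*log10(25123.45) = 44.0 dB

44.0 dB


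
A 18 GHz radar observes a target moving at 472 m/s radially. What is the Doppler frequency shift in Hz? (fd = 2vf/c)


fd = 2 * 472 * 18000000000.0 / 3e8 = 56640.0 Hz

56640.0 Hz
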